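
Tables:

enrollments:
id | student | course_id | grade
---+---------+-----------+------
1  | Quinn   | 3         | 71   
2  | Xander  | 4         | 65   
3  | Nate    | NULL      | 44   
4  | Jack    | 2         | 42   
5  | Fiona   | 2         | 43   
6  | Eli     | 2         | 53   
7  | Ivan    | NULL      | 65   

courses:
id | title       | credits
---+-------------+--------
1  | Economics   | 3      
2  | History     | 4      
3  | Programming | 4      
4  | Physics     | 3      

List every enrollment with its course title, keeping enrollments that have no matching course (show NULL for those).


LEFT JOIN keeps every row from enrollments (the left table); where course_id has no match in courses, the course columns become NULL. Walk through each enrollment:
  - enrollment 1 (Quinn): course_id=3 -> matches Programming
  - enrollment 2 (Xander): course_id=4 -> matches Physics
  - enrollment 3 (Nate): course_id=NULL, no match -> kept with NULL
  - enrollment 4 (Jack): course_id=2 -> matches History
  - enrollment 5 (Fiona): course_id=2 -> matches History
  - enrollment 6 (Eli): course_id=2 -> matches History
  - enrollment 7 (Ivan): course_id=NULL, no match -> kept with NULL
All 7 rows appear; 2 have NULL course.

SQL:
SELECT a.student, b.title AS course
FROM enrollments a
LEFT JOIN courses b ON a.course_id = b.id

Result:
student | course     
--------+------------
Quinn   | Programming
Xander  | Physics    
Nate    | NULL       
Jack    | History    
Fiona   | History    
Eli     | History    
Ivan    | NULL       


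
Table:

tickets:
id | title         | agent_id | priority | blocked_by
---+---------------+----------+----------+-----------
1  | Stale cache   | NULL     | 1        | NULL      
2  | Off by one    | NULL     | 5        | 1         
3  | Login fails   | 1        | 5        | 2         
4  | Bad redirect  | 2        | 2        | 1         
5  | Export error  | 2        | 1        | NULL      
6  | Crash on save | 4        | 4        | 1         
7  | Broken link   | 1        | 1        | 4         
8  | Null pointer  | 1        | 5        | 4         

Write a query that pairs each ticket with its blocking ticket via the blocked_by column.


This is a self-join: tickets is joined to a second copy of itself, matching each row's blocked_by to another row's id. Use LEFT JOIN so rows with blocked_by=NULL are kept.
  - ticket 1 (Stale cache): blocked_by=NULL -> NULL
  - ticket 2 (Off by one): blocked_by=1 -> Stale cache
  - ticket 3 (Login fails): blocked_by=2 -> Off by one
  - ticket 4 (Bad redirect): blocked_by=1 -> Stale cache
  - ticket 5 (Export error): blocked_by=NULL -> NULL
  - ticket 6 (Crash on save): blocked_by=1 -> Stale cache
  - ticket 7 (Broken link): blocked_by=4 -> Bad redirect
  - ticket 8 (Null pointer): blocked_by=4 -> Bad redirect

SQL:
SELECT a.title AS item, b.title AS blocked_by
FROM tickets a
LEFT JOIN tickets b ON a.blocked_by = b.id

Result:
item          | blocked_by  
--------------+-------------
Stale cache   | NULL        
Off by one    | Stale cache 
Login fails   | Off by one  
Bad redirect  | Stale cache 
Export error  | NULL        
Crash on save | Stale cache 
Broken link   | Bad redirect
Null pointer  | Bad redirect


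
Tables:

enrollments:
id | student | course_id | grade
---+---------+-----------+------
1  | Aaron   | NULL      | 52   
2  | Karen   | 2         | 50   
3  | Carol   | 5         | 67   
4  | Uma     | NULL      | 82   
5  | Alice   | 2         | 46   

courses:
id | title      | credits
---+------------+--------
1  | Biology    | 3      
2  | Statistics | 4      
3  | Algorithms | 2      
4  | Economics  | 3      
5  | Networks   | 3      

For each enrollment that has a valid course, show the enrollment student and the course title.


INNER JOIN keeps only enrollments rows whose course_id matches an id in courses. Walk through each enrollment:
  - enrollment 1 (Aaron): course_id=NULL, no match -> dropped
  - enrollment 2 (Karen): course_id=2 -> matches Statistics
  - enrollment 3 (Carol): course_id=5 -> matches Networks
  - enrollment 4 (Uma): course_id=NULL, no match -> dropped
  - enrollment 5 (Alice): course_id=2 -> matches Statistics
So 2 of 5 rows are dropped.

SQL:
SELECT a.student, b.title AS course
FROM enrollments a
INNER JOIN courses b ON a.course_id = b.id

Result:
student | course    
--------+-----------
Karen   | Statistics
Carol   | Networks  
Alice   | Statistics


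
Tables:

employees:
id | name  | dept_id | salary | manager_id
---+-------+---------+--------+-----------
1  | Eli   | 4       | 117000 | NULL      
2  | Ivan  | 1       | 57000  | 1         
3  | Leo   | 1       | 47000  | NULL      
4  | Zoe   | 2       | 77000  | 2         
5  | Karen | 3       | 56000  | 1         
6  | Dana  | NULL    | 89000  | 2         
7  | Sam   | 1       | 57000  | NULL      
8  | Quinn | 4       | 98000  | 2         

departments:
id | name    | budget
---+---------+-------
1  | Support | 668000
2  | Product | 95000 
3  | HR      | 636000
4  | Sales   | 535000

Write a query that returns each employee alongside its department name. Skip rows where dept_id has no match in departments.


INNER JOIN keeps only employees rows whose dept_id matches an id in departments. Walk through each employee:
  - employee 1 (Eli): dept_id=4 -> matches Sales
  - employee 2 (Ivan): dept_id=1 -> matches Support
  - employee 3 (Leo): dept_id=1 -> matches Support
  - employee 4 (Zoe): dept_id=2 -> matches Product
  - employee 5 (Karen): dept_id=3 -> matches HR
  - employee 6 (Dana): dept_id=NULL, no match -> dropped
  - employee 7 (Sam): dept_id=1 -> matches Support
  - employee 8 (Quinn): dept_id=4 -> matches Sales
So 1 of 8 rows is dropped.

SQL:
SELECT a.name, b.name AS department
FROM employees a
INNER JOIN departments b ON a.dept_id = b.id

Result:
name  | department
------+-----------
Eli   | Sales     
Ivan  | Support   
Leo   | Support   
Zoe   | Product   
Karen | HR        
Sam   | Support   
Quinn | Sales     


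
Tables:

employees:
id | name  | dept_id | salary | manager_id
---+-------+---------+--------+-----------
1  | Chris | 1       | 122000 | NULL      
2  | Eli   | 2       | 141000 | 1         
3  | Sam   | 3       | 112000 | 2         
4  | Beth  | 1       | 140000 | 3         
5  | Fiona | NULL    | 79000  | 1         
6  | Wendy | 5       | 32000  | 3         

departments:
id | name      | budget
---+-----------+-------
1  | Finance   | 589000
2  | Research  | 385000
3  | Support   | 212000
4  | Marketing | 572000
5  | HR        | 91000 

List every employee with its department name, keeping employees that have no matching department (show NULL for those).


LEFT JOIN keeps every row from employees (the left table); where dept_id has no match in departments, the department columns become NULL. Walk through each employee:
  - employee 1 (Chris): dept_id=1 -> matches Finance
  - employee 2 (Eli): dept_id=2 -> matches Research
  - employee 3 (Sam): dept_id=3 -> matches Support
  - employee 4 (Beth): dept_id=1 -> matches Finance
  - employee 5 (Fiona): dept_id=NULL, no match -> kept with NULL
  - employee 6 (Wendy): dept_id=5 -> matches HR
All 6 rows appear; 1 has NULL department.

SQL:
SELECT a.name, b.name AS department
FROM employees a
LEFT JOIN departments b ON a.dept_id = b.id

Result:
name  | department
------+-----------
Chris | Finance   
Eli   | Research  
Sam   | Support   
Beth  | Finance   
Fiona | NULL      
Wendy | HR        


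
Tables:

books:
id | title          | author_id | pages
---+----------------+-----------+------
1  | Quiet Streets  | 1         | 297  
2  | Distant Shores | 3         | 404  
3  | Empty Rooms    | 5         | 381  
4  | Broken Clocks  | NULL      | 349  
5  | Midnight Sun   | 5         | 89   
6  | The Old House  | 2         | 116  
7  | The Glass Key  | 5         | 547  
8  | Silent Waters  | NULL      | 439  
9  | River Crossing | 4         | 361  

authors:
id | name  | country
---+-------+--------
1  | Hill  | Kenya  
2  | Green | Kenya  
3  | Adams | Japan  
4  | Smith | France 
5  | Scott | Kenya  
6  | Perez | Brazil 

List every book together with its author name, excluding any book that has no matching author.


INNER JOIN keeps only books rows whose author_id matches an id in authors. Walk through each book:
  - book 1 (Quiet Streets): author_id=1 -> matches Hill
  - book 2 (Distant Shores): author_id=3 -> matches Adams
  - book 3 (Empty Rooms): author_id=5 -> matches Scott
  - book 4 (Broken Clocks): author_id=NULL, no match -> dropped
  - book 5 (Midnight Sun): author_id=5 -> matches Scott
  - book 6 (The Old House): author_id=2 -> matches Green
  - book 7 (The Glass Key): author_id=5 -> matches Scott
  - book 8 (Silent Waters): author_id=NULL, no match -> dropped
  - book 9 (River Crossing): author_id=4 -> matches Smith
So 2 of 9 rows are dropped.

SQL:
SELECT a.title, b.name AS author
FROM books a
INNER JOIN authors b ON a.author_id = b.id

Result:
title          | author
---------------+-------
Quiet Streets  | Hill  
Distant Shores | Adams 
Empty Rooms    | Scott 
Midnight Sun   | Scott 
The Old House  | Green 
The Glass Key  | Scott 
River Crossing | Smith 


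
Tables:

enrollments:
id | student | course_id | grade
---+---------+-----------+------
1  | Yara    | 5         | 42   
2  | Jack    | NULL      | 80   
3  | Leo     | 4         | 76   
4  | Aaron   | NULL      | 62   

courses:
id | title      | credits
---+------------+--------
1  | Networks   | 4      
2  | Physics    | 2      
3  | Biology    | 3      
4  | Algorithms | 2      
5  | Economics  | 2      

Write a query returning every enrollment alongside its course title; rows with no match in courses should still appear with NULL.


LEFT JOIN keeps every row from enrollments (the left table); where course_id has no match in courses, the course columns become NULL. Walk through each enrollment:
  - enrollment 1 (Yara): course_id=5 -> matches Economics
  - enrollment 2 (Jack): course_id=NULL, no match -> kept with NULL
  - enrollment 3 (Leo): course_id=4 -> matches Algorithms
  - enrollment 4 (Aaron): course_id=NULL, no match -> kept with NULL
All 4 rows appear; 2 have NULL course.

SQL:
SELECT a.student, b.title AS course
FROM enrollments a
LEFT JOIN courses b ON a.course_id = b.id

Result:
student | course    
--------+-----------
Yara    | Economics 
Jack    | NULL      
Leo     | Algorithms
Aaron   | NULL      


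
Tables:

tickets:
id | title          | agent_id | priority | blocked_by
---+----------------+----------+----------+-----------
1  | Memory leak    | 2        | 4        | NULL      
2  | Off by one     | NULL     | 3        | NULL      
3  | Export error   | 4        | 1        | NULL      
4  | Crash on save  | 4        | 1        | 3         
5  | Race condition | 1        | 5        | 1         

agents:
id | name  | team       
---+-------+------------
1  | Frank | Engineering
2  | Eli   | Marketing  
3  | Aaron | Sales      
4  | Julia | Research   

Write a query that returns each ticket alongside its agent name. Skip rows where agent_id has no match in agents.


INNER JOIN keeps only tickets rows whose agent_id matches an id in agents. Walk through each ticket:
  - ticket 1 (Memory leak): agent_id=2 -> matches Eli
  - ticket 2 (Off by one): agent_id=NULL, no match -> dropped
  - ticket 3 (Export error): agent_id=4 -> matches Julia
  - ticket 4 (Crash on save): agent_id=4 -> matches Julia
  - ticket 5 (Race condition): agent_id=1 -> matches Frank
So 1 of 5 rows is dropped.

SQL:
SELECT a.title, b.name AS agent
FROM tickets a
INNER JOIN agents b ON a.agent_id = b.id

Result:
title          | agent
---------------+------
Memory leak    | Eli  
Export error   | Julia
Crash on save  | Julia
Race condition | Frank


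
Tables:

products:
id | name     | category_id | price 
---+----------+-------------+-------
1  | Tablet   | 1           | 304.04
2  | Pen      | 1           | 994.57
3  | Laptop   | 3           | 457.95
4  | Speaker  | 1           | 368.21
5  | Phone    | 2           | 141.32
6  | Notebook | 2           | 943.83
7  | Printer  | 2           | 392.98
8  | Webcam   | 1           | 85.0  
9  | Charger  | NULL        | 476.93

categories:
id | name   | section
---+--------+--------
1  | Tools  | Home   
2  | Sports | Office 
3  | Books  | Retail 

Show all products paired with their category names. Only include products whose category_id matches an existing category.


INNER JOIN keeps only products rows whose category_id matches an id in categories. Walk through each product:
  - product 1 (Tablet): category_id=1 -> matches Tools
  - product 2 (Pen): category_id=1 -> matches Tools
  - product 3 (Laptop): category_id=3 -> matches Books
  - product 4 (Speaker): category_id=1 -> matches Tools
  - product 5 (Phone): category_id=2 -> matches Sports
  - product 6 (Notebook): category_id=2 -> matches Sports
  - product 7 (Printer): category_id=2 -> matches Sports
  - product 8 (Webcam): category_id=1 -> matches Tools
  - product 9 (Charger): category_id=NULL, no match -> dropped
So 1 of 9 rows is dropped.

SQL:
SELECT a.name, b.name AS category
FROM products a
INNER JOIN categories b ON a.category_id = b.id

Result:
name     | category
---------+---------
Tablet   | Tools   
Pen      | Tools   
Laptop   | Books   
Speaker  | Tools   
Phone    | Sports  
Notebook | Sports  
Printer  | Sports  
Webcam   | Tools   


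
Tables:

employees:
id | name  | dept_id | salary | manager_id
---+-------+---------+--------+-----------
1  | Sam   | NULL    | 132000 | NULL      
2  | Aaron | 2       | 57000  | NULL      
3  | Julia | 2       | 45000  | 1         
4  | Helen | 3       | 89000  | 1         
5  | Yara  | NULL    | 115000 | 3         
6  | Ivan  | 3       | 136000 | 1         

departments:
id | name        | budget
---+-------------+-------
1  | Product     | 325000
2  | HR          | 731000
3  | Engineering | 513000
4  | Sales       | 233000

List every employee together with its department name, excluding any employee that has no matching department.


INNER JOIN keeps only employees rows whose dept_id matches an id in departments. Walk through each employee:
  - employee 1 (Sam): dept_id=NULL, no match -> dropped
  - employee 2 (Aaron): dept_id=2 -> matches HR
  - employee 3 (Julia): dept_id=2 -> matches HR
  - employee 4 (Helen): dept_id=3 -> matches Engineering
  - employee 5 (Yara): dept_id=NULL, no match -> dropped
  - employee 6 (Ivan): dept_id=3 -> matches Engineering
So 2 of 6 rows are dropped.

SQL:
SELECT a.name, b.name AS department
FROM employees a
INNER JOIN departments b ON a.dept_id = b.id

Result:
name  | department 
------+------------
Aaron | HR         
Julia | HR         
Helen | Engineering
Ivan  | Engineering


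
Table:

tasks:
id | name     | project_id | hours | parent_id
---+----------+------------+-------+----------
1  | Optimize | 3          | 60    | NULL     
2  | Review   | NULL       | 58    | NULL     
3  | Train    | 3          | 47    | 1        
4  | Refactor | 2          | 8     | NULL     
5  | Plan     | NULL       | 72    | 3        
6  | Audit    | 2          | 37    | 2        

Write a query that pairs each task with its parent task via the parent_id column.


This is a self-join: tasks is joined to a second copy of itself, matching each row's parent_id to another row's id. Use LEFT JOIN so rows with parent_id=NULL are kept.
  - task 1 (Optimize): parent_id=NULL -> NULL
  - task 2 (Review): parent_id=NULL -> NULL
  - task 3 (Train): parent_id=1 -> Optimize
  - task 4 (Refactor): parent_id=NULL -> NULL
  - task 5 (Plan): parent_id=3 -> Train
  - task 6 (Audit): parent_id=2 -> Review

SQL:
SELECT a.name AS item, b.name AS parent
FROM tasks a
LEFT JOIN tasks b ON a.parent_id = b.id

Result:
item     | parent  
---------+---------
Optimize | NULL    
Review   | NULL    
Train    | Optimize
Refactor | NULL    
Plan     | Train   
Audit    | Review  


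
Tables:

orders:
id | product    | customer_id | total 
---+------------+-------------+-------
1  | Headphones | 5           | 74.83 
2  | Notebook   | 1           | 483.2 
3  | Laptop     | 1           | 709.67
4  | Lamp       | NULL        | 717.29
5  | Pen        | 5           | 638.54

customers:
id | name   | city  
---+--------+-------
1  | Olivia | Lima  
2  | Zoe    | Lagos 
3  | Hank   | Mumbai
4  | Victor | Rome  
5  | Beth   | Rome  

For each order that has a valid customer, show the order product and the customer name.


INNER JOIN keeps only orders rows whose customer_id matches an id in customers. Walk through each order:
  - order 1 (Headphones): customer_id=5 -> matches Beth
  - order 2 (Notebook): customer_id=1 -> matches Olivia
  - order 3 (Laptop): customer_id=1 -> matches Olivia
  - order 4 (Lamp): customer_id=NULL, no match -> dropped
  - order 5 (Pen): customer_id=5 -> matches Beth
So 1 of 5 rows is dropped.

SQL:
SELECT a.product, b.name AS customer
FROM orders a
INNER JOIN customers b ON a.customer_id = b.id

Result:
product    | customer
-----------+---------
Headphones | Beth    
Notebook   | Olivia  
Laptop     | Olivia  
Pen        | Beth    


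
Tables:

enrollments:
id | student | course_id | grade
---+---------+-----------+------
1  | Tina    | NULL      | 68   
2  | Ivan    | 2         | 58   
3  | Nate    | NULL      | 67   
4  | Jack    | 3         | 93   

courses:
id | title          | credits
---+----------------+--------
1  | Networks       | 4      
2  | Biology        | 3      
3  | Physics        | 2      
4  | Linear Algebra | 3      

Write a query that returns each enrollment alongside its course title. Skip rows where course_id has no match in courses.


INNER JOIN keeps only enrollments rows whose course_id matches an id in courses. Walk through each enrollment:
  - enrollment 1 (Tina): course_id=NULL, no match -> dropped
  - enrollment 2 (Ivan): course_id=2 -> matches Biology
  - enrollment 3 (Nate): course_id=NULL, no match -> dropped
  - enrollment 4 (Jack): course_id=3 -> matches Physics
So 2 of 4 rows are dropped.

SQL:
SELECT a.student, b.title AS course
FROM enrollments a
INNER JOIN courses b ON a.course_id = b.id

Result:
student | course 
--------+--------
Ivan    | Biology
Jack    | Physics


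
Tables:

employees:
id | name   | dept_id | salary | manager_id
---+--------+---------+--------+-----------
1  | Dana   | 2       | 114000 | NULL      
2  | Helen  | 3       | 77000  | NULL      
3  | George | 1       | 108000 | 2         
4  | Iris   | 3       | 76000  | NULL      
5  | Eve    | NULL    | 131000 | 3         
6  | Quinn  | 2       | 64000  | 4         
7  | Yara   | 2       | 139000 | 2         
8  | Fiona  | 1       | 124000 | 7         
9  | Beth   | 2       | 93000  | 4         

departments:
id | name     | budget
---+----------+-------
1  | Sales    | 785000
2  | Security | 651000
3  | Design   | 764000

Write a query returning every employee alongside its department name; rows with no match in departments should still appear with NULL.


LEFT JOIN keeps every row from employees (the left table); where dept_id has no match in departments, the department columns become NULL. Walk through each employee:
  - employee 1 (Dana): dept_id=2 -> matches Security
  - employee 2 (Helen): dept_id=3 -> matches Design
  - employee 3 (George): dept_id=1 -> matches Sales
  - employee 4 (Iris): dept_id=3 -> matches Design
  - employee 5 (Eve): dept_id=NULL, no match -> kept with NULL
  - employee 6 (Quinn): dept_id=2 -> matches Security
  - employee 7 (Yara): dept_id=2 -> matches Security
  - employee 8 (Fiona): dept_id=1 -> matches Sales
  - employee 9 (Beth): dept_id=2 -> matches Security
All 9 rows appear; 1 has NULL department.

SQL:
SELECT a.name, b.name AS department
FROM employees a
LEFT JOIN departments b ON a.dept_id = b.id

Result:
name   | department
-------+-----------
Dana   | Security  
Helen  | Design    
George | Sales     
Iris   | Design    
Eve    | NULL      
Quinn  | Security  
Yara   | Security  
Fiona  | Sales     
Beth   | Security  


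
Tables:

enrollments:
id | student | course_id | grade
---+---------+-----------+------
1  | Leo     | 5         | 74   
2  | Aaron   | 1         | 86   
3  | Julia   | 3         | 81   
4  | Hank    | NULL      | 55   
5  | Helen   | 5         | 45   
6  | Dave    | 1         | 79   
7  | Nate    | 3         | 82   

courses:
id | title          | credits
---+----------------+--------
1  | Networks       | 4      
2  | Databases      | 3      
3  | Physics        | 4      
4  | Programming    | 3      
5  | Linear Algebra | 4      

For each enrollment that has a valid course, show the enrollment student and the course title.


INNER JOIN keeps only enrollments rows whose course_id matches an id in courses. Walk through each enrollment:
  - enrollment 1 (Leo): course_id=5 -> matches Linear Algebra
  - enrollment 2 (Aaron): course_id=1 -> matches Networks
  - enrollment 3 (Julia): course_id=3 -> matches Physics
  - enrollment 4 (Hank): course_id=NULL, no match -> dropped
  - enrollment 5 (Helen): course_id=5 -> matches Linear Algebra
  - enrollment 6 (Dave): course_id=1 -> matches Networks
  - enrollment 7 (Nate): course_id=3 -> matches Physics
So 1 of 7 rows is dropped.

SQL:
SELECT a.student, b.title AS course
FROM enrollments a
INNER JOIN courses b ON a.course_id = b.id

Result:
student | course        
--------+---------------
Leo     | Linear Algebra
Aaron   | Networks      
Julia   | Physics       
Helen   | Linear Algebra
Dave    | Networks      
Nate    | Physics       


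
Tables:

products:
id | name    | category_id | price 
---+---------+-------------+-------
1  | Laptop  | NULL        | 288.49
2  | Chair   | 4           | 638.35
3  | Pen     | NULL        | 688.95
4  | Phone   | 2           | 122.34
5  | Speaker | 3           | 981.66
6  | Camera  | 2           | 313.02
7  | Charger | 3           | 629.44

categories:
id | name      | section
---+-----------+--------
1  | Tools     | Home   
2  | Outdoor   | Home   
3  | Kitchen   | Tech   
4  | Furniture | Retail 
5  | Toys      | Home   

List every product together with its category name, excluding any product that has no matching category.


INNER JOIN keeps only products rows whose category_id matches an id in categories. Walk through each product:
  - product 1 (Laptop): category_id=NULL, no match -> dropped
  - product 2 (Chair): category_id=4 -> matches Furniture
  - product 3 (Pen): category_id=NULL, no match -> dropped
  - product 4 (Phone): category_id=2 -> matches Outdoor
  - product 5 (Speaker): category_id=3 -> matches Kitchen
  - product 6 (Camera): category_id=2 -> matches Outdoor
  - product 7 (Charger): category_id=3 -> matches Kitchen
So 2 of 7 rows are dropped.

SQL:
SELECT a.name, b.name AS category
FROM products a
INNER JOIN categories b ON a.category_id = b.id

Result:
name    | category 
--------+----------
Chair   | Furniture
Phone   | Outdoor  
Speaker | Kitchen  
Camera  | Outdoor  
Charger | Kitchen  


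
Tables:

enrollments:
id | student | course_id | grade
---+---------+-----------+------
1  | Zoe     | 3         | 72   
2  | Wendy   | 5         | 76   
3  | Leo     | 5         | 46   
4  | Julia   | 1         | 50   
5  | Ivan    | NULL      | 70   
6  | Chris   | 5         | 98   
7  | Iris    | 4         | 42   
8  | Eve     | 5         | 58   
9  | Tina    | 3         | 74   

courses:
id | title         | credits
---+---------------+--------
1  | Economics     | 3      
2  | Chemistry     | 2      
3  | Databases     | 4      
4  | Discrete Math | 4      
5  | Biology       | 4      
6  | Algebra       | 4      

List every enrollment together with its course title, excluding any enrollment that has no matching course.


INNER JOIN keeps only enrollments rows whose course_id matches an id in courses. Walk through each enrollment:
  - enrollment 1 (Zoe): course_id=3 -> matches Databases
  - enrollment 2 (Wendy): course_id=5 -> matches Biology
  - enrollment 3 (Leo): course_id=5 -> matches Biology
  - enrollment 4 (Julia): course_id=1 -> matches Economics
  - enrollment 5 (Ivan): course_id=NULL, no match -> dropped
  - enrollment 6 (Chris): course_id=5 -> matches Biology
  - enrollment 7 (Iris): course_id=4 -> matches Discrete Math
  - enrollment 8 (Eve): course_id=5 -> matches Biology
  - enrollment 9 (Tina): course_id=3 -> matches Databases
So 1 of 9 rows is dropped.

SQL:
SELECT a.student, b.title AS course
FROM enrollments a
INNER JOIN courses b ON a.course_id = b.id

Result:
student | course       
--------+--------------
Zoe     | Databases    
Wendy   | Biology      
Leo     | Biology      
Julia   | Economics    
Chris   | Biology      
Iris    | Discrete Math
Eve     | Biology      
Tina    | Databases    


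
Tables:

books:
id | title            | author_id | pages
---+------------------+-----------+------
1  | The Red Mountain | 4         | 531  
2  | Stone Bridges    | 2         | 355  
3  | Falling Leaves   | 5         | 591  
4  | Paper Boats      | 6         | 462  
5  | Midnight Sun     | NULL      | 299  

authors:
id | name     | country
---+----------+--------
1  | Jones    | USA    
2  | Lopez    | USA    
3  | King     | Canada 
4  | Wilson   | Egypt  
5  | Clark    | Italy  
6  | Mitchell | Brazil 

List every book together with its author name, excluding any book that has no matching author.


INNER JOIN keeps only books rows whose author_id matches an id in authors. Walk through each book:
  - book 1 (The Red Mountain): author_id=4 -> matches Wilson
  - book 2 (Stone Bridges): author_id=2 -> matches Lopez
  - book 3 (Falling Leaves): author_id=5 -> matches Clark
  - book 4 (Paper Boats): author_id=6 -> matches Mitchell
  - book 5 (Midnight Sun): author_id=NULL, no match -> dropped
So 1 of 5 rows is dropped.

SQL:
SELECT a.title, b.name AS author
FROM books a
INNER JOIN authors b ON a.author_id = b.id

Result:
title            | author  
-----------------+---------
The Red Mountain | Wilson  
Stone Bridges    | Lopez   
Falling Leaves   | Clark   
Paper Boats      | Mitchell


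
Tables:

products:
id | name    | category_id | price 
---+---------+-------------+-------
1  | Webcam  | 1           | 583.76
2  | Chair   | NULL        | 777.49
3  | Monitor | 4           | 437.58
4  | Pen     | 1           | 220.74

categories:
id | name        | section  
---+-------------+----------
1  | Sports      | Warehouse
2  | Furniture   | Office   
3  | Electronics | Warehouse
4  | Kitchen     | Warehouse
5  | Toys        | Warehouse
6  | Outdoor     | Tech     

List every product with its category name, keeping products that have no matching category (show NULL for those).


LEFT JOIN keeps every row from products (the left table); where category_id has no match in categories, the category columns become NULL. Walk through each product:
  - product 1 (Webcam): category_id=1 -> matches Sports
  - product 2 (Chair): category_id=NULL, no match -> kept with NULL
  - product 3 (Monitor): category_id=4 -> matches Kitchen
  - product 4 (Pen): category_id=1 -> matches Sports
All 4 rows appear; 1 has NULL category.

SQL:
SELECT a.name, b.name AS category
FROM products a
LEFT JOIN categories b ON a.category_id = b.id

Result:
name    | category
--------+---------
Webcam  | Sports  
Chair   | NULL    
Monitor | Kitchen 
Pen     | Sports  


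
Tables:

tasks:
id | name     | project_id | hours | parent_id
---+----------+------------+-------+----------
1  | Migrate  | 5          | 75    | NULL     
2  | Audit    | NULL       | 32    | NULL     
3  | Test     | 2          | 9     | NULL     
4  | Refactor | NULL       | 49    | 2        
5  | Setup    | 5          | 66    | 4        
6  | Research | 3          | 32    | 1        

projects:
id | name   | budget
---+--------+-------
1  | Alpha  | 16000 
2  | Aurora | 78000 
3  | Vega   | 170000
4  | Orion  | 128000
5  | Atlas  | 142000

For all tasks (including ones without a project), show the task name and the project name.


LEFT JOIN keeps every row from tasks (the left table); where project_id has no match in projects, the project columns become NULL. Walk through each task:
  - task 1 (Migrate): project_id=5 -> matches Atlas
  - task 2 (Audit): project_id=NULL, no match -> kept with NULL
  - task 3 (Test): project_id=2 -> matches Aurora
  - task 4 (Refactor): project_id=NULL, no match -> kept with NULL
  - task 5 (Setup): project_id=5 -> matches Atlas
  - task 6 (Research): project_id=3 -> matches Vega
All 6 rows appear; 2 have NULL project.

SQL:
SELECT a.name, b.name AS project
FROM tasks a
LEFT JOIN projects b ON a.project_id = b.id

Result:
name     | project
---------+--------
Migrate  | Atlas  
Audit    | NULL   
Test     | Aurora 
Refactor | NULL   
Setup    | Atlas  
Research | Vega   


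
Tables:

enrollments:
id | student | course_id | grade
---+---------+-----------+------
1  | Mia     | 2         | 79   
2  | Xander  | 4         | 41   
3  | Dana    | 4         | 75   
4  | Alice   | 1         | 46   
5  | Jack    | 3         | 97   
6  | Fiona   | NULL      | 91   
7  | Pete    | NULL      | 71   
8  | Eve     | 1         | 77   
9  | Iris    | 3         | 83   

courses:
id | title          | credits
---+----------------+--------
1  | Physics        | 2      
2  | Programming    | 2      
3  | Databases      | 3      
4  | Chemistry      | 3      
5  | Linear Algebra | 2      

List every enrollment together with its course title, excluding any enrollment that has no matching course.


INNER JOIN keeps only enrollments rows whose course_id matches an id in courses. Walk through each enrollment:
  - enrollment 1 (Mia): course_id=2 -> matches Programming
  - enrollment 2 (Xander): course_id=4 -> matches Chemistry
  - enrollment 3 (Dana): course_id=4 -> matches Chemistry
  - enrollment 4 (Alice): course_id=1 -> matches Physics
  - enrollment 5 (Jack): course_id=3 -> matches Databases
  - enrollment 6 (Fiona): course_id=NULL, no match -> dropped
  - enrollment 7 (Pete): course_id=NULL, no match -> dropped
  - enrollment 8 (Eve): course_id=1 -> matches Physics
  - enrollment 9 (Iris): course_id=3 -> matches Databases
So 2 of 9 rows are dropped.

SQL:
SELECT a.student, b.title AS course
FROM enrollments a
INNER JOIN courses b ON a.course_id = b.id

Result:
student | course     
--------+------------
Mia     | Programming
Xander  | Chemistry  
Dana    | Chemistry  
Alice   | Physics    
Jack    | Databases  
Eve     | Physics    
Iris    | Databases  


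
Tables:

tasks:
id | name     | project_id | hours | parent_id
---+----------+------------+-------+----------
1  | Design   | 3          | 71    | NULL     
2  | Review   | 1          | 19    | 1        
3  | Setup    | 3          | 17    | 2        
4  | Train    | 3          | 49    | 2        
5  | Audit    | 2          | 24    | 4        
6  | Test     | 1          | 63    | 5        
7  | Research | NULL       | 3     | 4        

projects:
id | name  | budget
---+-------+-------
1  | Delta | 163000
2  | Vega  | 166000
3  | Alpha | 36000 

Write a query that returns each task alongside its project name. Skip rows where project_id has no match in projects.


INNER JOIN keeps only tasks rows whose project_id matches an id in projects. Walk through each task:
  - task 1 (Design): project_id=3 -> matches Alpha
  - task 2 (Review): project_id=1 -> matches Delta
  - task 3 (Setup): project_id=3 -> matches Alpha
  - task 4 (Train): project_id=3 -> matches Alpha
  - task 5 (Audit): project_id=2 -> matches Vega
  - task 6 (Test): project_id=1 -> matches Delta
  - task 7 (Research): project_id=NULL, no match -> dropped
So 1 of 7 rows is dropped.

SQL:
SELECT a.name, b.name AS project
FROM tasks a
INNER JOIN projects b ON a.project_id = b.id

Result:
name   | project
-------+--------
Design | Alpha  
Review | Delta  
Setup  | Alpha  
Train  | Alpha  
Audit  | Vega   
Test   | Delta  


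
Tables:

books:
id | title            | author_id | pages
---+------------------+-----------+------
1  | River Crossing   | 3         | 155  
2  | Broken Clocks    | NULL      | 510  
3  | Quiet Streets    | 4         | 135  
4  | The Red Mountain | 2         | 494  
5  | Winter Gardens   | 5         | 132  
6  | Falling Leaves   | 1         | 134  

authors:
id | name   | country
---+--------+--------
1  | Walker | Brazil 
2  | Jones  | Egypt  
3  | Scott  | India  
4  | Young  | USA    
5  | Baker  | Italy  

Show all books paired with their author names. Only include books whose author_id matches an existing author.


INNER JOIN keeps only books rows whose author_id matches an id in authors. Walk through each book:
  - book 1 (River Crossing): author_id=3 -> matches Scott
  - book 2 (Broken Clocks): author_id=NULL, no match -> dropped
  - book 3 (Quiet Streets): author_id=4 -> matches Young
  - book 4 (The Red Mountain): author_id=2 -> matches Jones
  - book 5 (Winter Gardens): author_id=5 -> matches Baker
  - book 6 (Falling Leaves): author_id=1 -> matches Walker
So 1 of 6 rows is dropped.

SQL:
SELECT a.title, b.name AS author
FROM books a
INNER JOIN authors b ON a.author_id = b.id

Result:
title            | author
-----------------+-------
River Crossing   | Scott 
Quiet Streets    | Young 
The Red Mountain | Jones 
Winter Gardens   | Baker 
Falling Leaves   | Walker


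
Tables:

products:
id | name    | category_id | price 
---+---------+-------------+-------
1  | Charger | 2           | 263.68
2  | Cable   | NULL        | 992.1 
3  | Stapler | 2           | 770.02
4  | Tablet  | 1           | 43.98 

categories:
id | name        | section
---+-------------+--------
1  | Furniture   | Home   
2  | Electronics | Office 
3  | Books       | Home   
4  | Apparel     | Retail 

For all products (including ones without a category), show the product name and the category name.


LEFT JOIN keeps every row from products (the left table); where category_id has no match in categories, the category columns become NULL. Walk through each product:
  - product 1 (Charger): category_id=2 -> matches Electronics
  - product 2 (Cable): category_id=NULL, no match -> kept with NULL
  - product 3 (Stapler): category_id=2 -> matches Electronics
  - product 4 (Tablet): category_id=1 -> matches Furniture
All 4 rows appear; 1 has NULL category.

SQL:
SELECT a.name, b.name AS category
FROM products a
LEFT JOIN categories b ON a.category_id = b.id

Result:
name    | category   
--------+------------
Charger | Electronics
Cable   | NULL       
Stapler | Electronics
Tablet  | Furniture  


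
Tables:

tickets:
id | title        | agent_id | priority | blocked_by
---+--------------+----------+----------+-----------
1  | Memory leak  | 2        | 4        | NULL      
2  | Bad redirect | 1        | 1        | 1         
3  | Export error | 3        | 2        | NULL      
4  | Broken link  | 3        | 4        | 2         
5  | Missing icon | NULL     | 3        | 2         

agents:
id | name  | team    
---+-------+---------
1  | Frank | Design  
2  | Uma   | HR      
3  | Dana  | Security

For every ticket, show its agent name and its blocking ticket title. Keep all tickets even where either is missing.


Two LEFT JOINs from the same base table tickets: one to agents via agent_id, one to tickets itself via blocked_by. Both are LEFT so every ticket is preserved.
Match against agents:
  - ticket 1 (Memory leak): agent_id=2 -> matches Uma
  - ticket 2 (Bad redirect): agent_id=1 -> matches Frank
  - ticket 3 (Export error): agent_id=3 -> matches Dana
  - ticket 4 (Broken link): agent_id=3 -> matches Dana
  - ticket 5 (Missing icon): agent_id=NULL, no match -> kept with NULL
Match against tickets (self):
  - ticket 1 (Memory leak): blocked_by=NULL -> NULL
  - ticket 2 (Bad redirect): blocked_by=1 -> Memory leak
  - ticket 3 (Export error): blocked_by=NULL -> NULL
  - ticket 4 (Broken link): blocked_by=2 -> Bad redirect
  - ticket 5 (Missing icon): blocked_by=2 -> Bad redirect

SQL:
SELECT a.title, b.name AS agent, c.title AS blocked_by
FROM tickets a
LEFT JOIN agents b ON a.agent_id = b.id
LEFT JOIN tickets c ON a.blocked_by = c.id

Result:
title        | agent | blocked_by  
-------------+-------+-------------
Memory leak  | Uma   | NULL        
Bad redirect | Frank | Memory leak 
Export error | Dana  | NULL        
Broken link  | Dana  | Bad redirect
Missing icon | NULL  | Bad redirect


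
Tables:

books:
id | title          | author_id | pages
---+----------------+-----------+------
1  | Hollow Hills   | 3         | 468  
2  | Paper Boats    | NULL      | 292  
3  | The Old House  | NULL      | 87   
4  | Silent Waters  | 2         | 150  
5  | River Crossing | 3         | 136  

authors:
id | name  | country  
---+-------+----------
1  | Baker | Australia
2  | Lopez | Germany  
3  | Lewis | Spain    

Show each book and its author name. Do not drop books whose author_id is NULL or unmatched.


LEFT JOIN keeps every row from books (the left table); where author_id has no match in authors, the author columns become NULL. Walk through each book:
  - book 1 (Hollow Hills): author_id=3 -> matches Lewis
  - book 2 (Paper Boats): author_id=NULL, no match -> kept with NULL
  - book 3 (The Old House): author_id=NULL, no match -> kept with NULL
  - book 4 (Silent Waters): author_id=2 -> matches Lopez
  - book 5 (River Crossing): author_id=3 -> matches Lewis
All 5 rows appear; 2 have NULL author.

SQL:
SELECT a.title, b.name AS author
FROM books a
LEFT JOIN authors b ON a.author_id = b.id

Result:
title          | author
---------------+-------
Hollow Hills   | Lewis 
Paper Boats    | NULL  
The Old House  | NULL  
Silent Waters  | Lopez 
River Crossing | Lewis 


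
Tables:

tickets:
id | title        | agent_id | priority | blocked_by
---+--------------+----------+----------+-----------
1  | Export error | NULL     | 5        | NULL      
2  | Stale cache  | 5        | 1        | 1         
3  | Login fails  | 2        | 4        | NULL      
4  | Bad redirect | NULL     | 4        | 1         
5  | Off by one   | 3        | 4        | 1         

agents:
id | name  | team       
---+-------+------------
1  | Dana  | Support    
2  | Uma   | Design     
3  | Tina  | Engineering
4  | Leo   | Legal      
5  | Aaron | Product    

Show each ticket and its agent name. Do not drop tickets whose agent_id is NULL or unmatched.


LEFT JOIN keeps every row from tickets (the left table); where agent_id has no match in agents, the agent columns become NULL. Walk through each ticket:
  - ticket 1 (Export error): agent_id=NULL, no match -> kept with NULL
  - ticket 2 (Stale cache): agent_id=5 -> matches Aaron
  - ticket 3 (Login fails): agent_id=2 -> matches Uma
  - ticket 4 (Bad redirect): agent_id=NULL, no match -> kept with NULL
  - ticket 5 (Off by one): agent_id=3 -> matches Tina
All 5 rows appear; 2 have NULL agent.

SQL:
SELECT a.title, b.name AS agent
FROM tickets a
LEFT JOIN agents b ON a.agent_id = b.id

Result:
title        | agent
-------------+------
Export error | NULL 
Stale cache  | Aaron
Login fails  | Uma  
Bad redirect | NULL 
Off by one   | Tina 


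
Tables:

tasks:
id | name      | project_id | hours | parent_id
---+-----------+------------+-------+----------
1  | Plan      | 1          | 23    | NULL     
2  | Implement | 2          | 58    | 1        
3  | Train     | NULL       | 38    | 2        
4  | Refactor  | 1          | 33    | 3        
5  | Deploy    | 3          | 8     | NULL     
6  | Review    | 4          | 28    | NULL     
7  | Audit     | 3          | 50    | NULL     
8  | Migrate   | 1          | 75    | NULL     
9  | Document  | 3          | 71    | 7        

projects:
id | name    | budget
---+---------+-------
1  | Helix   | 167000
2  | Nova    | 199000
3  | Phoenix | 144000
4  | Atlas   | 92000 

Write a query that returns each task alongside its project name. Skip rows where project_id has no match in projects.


INNER JOIN keeps only tasks rows whose project_id matches an id in projects. Walk through each task:
  - task 1 (Plan): project_id=1 -> matches Helix
  - task 2 (Implement): project_id=2 -> matches Nova
  - task 3 (Train): project_id=NULL, no match -> dropped
  - task 4 (Refactor): project_id=1 -> matches Helix
  - task 5 (Deploy): project_id=3 -> matches Phoenix
  - task 6 (Review): project_id=4 -> matches Atlas
  - task 7 (Audit): project_id=3 -> matches Phoenix
  - task 8 (Migrate): project_id=1 -> matches Helix
  - task 9 (Document): project_id=3 -> matches Phoenix
So 1 of 9 rows is dropped.

SQL:
SELECT a.name, b.name AS project
FROM tasks a
INNER JOIN projects b ON a.project_id = b.id

Result:
name      | project
----------+--------
Plan      | Helix  
Implement | Nova   
Refactor  | Helix  
Deploy    | Phoenix
Review    | Atlas  
Audit     | Phoenix
Migrate   | Helix  
Document  | Phoenix
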